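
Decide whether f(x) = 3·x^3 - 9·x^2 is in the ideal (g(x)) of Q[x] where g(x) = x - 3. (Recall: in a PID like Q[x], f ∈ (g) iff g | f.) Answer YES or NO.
YES

In Q[x] the ideal (g) consists of all multiples of g, so f ∈ (g) iff g | f, i.e. iff the remainder of f on division by g is 0. Divide f by g (g is monic, so eliminate the leading term of the running remainder at each step):
  leading term 3·x^3: subtract (3·x^2)·g(x) = 3·x^3 - 9·x^2, leaving 0
The remainder is 0, so f(x) = g(x) · h(x) with h(x) = 3·x^2. Hence g | f, i.e. f ∈ (g).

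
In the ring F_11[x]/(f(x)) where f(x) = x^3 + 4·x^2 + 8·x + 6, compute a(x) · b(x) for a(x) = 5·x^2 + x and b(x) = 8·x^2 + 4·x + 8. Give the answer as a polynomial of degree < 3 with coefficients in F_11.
Multiply as integer polynomials: a · b = 40·x^4 + 28·x^3 + 44·x^2 + 8·x. Reducing coefficients mod 11: a · b ≡ 7·x^4 + 6·x^3 + 8·x. Now divide by f(x) = x^3 + 4·x^2 + 8·x + 6 in F_11[x], eliminating the leading term at each step:
  leading term 7·x^4: subtract (7·x)·f(x) = 7·x^4 + 6·x^3 + x^2 + 9·x, leaving 10·x^2 + 10·x (coefficients mod 11)
The degree is now < 3, so this is the remainder. Hence a · b ≡ 10·x^2 + 10·x in F_11[x]/(f).

Final answer: a · b ≡ 10·x^2 + 10·x (mod f(x))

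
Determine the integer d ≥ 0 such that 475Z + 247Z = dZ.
In the PID Z, (a, b) is generated by gcd(a, b). Compute gcd(475, 247) with the extended Euclidean algorithm, tracking rows (r, s, t) with s·475 + t·247 = r:
  row A: (475, 1, 0)   [1·475 + 0·247 = 475]
  row B: (247, 0, 1)   [0·475 + 1·247 = 247]
  475 = 1·247 + 228   → row C = row A − 1·row B = (228, 1, −1)   [check: 1·475 − 1·247 = 228]
  247 = 1·228 + 19   → row D = row B − 1·row C = (19, −1, 2)   [check: −1·475 + 2·247 = 19]
  228 = 12·19 + 0   → remainder 0, stop. gcd = 19 (last nonzero row D).
So gcd(475, 247) = 19, with Bézout identity −1·475 + 2·247 = 19. Containment (⊇): the Bézout identity exhibits 19 as an element of (475, 247), giving (19) ⊆ (475, 247). Containment (⊆): since 19 | 475 and 19 | 247 (475 = 19·25, 247 = 19·13), every Z-linear combination of 475 and 247 is divisible by 19, so (475, 247) ⊆ (19). Therefore (475, 247) = (19), d = 19.

Final answer: (475, 247) = (19); d = 19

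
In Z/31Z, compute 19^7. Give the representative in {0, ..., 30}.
Use repeated squaring. Binary(7) = 111. Walk through the bits of the exponent 7 left-to-right: at each bit after the leading one, square the running value, then multiply by 19 if the bit is 1 (always reducing mod 31):
  bit 1 = 1 (leading): start with 19.
  bit 2 = 1: square 19^2 = 361 ≡ 20; bit is 1, so multiply 20·19 = 380 ≡ 8 (mod 31).
  bit 3 = 1: square 8^2 = 64 ≡ 2; bit is 1, so multiply 2·19 = 38 ≡ 7 (mod 31).
Final value: 19^7 ≡ 7 (mod 31).

Final answer: 7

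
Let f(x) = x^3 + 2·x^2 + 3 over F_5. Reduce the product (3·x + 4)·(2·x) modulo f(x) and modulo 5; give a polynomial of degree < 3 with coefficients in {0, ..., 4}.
a · b ≡ x^2 + 3·x (mod f(x))

Multiply as integer polynomials: a · b = 6·x^2 + 8·x. Reducing coefficients mod 5: a · b ≡ x^2 + 3·x. This already has degree < 3, so no reduction by f is needed. Hence a · b ≡ x^2 + 3·x in F_5[x]/(f).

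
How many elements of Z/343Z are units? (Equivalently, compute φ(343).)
Z/343Z has φ(343) = 294 units

An element a ∈ Z/343Z is a unit iff gcd(a, 343) = 1, so the number of units is φ(343). φ is multiplicative, with φ(p^e) = p^e − p^(e−1). Factorise 343 = 7^3. Then
  φ(343) = (7^3 − 7^2) = 294 = 294.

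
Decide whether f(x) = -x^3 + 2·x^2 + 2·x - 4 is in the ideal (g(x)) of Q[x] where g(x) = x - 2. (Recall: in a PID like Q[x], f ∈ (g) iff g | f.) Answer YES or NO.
In Q[x] the ideal (g) consists of all multiples of g, so f ∈ (g) iff g | f, i.e. iff the remainder of f on division by g is 0. Divide f by g (g is monic, so eliminate the leading term of the running remainder at each step):
  leading term -x^3: subtract (-x^2)·g(x) = -x^3 + 2·x^2, leaving 2·x - 4
  leading term 2·x: subtract (2)·g(x) = 2·x - 4, leaving 0
The remainder is 0, so f(x) = g(x) · h(x) with h(x) = 2 - x^2. Hence g | f, i.e. f ∈ (g).

Final answer: YES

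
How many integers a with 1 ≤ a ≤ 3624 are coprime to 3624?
The number of a ∈ {1, ..., 3624} with gcd(a, 3624) = 1 is by definition Euler's totient φ(3624). φ is multiplicative, with φ(p^e) = p^e − p^(e−1). Factorise 3624 = 2^3 · 3 · 151. Then
  φ(3624) = (2^3 − 2^2) · (3 − 1) · (151 − 1) = 4 · 2 · 150 = 1200.
So there are 1200 such integers.

Final answer: 1200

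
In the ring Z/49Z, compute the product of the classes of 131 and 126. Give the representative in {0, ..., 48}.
Reduce the factors first: 131 ≡ 33, 126 ≡ 28 (mod 49), so 131 · 126 ≡ 33 · 28 (mod 49). 33 · 28 = 924. Dividing by 49: 924 = 18·49 + 42. So (131 · 126) mod 49 = 42.

Final answer: 42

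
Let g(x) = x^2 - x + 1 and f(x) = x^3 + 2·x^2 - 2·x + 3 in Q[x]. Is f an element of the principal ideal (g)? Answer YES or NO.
YES

In Q[x] the ideal (g) consists of all multiples of g, so f ∈ (g) iff g | f, i.e. iff the remainder of f on division by g is 0. Divide f by g (g is monic, so eliminate the leading term of the running remainder at each step):
  leading term x^3: subtract (x)·g(x) = x^3 - x^2 + x, leaving 3·x^2 - 3·x + 3
  leading term 3·x^2: subtract (3)·g(x) = 3·x^2 - 3·x + 3, leaving 0
The remainder is 0, so f(x) = g(x) · h(x) with h(x) = x + 3. Hence g | f, i.e. f ∈ (g).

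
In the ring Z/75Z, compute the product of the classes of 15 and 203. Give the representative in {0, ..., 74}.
Reduce the factors first: 203 ≡ 53 (mod 75), so 15 · 203 ≡ 15 · 53 (mod 75). 15 · 53 = 795. Dividing by 75: 795 = 10·75 + 45. So (15 · 203) mod 75 = 45.

Final answer: 45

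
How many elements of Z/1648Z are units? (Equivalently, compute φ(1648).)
An element a ∈ Z/1648Z is a unit iff gcd(a, 1648) = 1, so the number of units is φ(1648). φ is multiplicative, with φ(p^e) = p^e − p^(e−1). Factorise 1648 = 2^4 · 103. Then
  φ(1648) = (2^4 − 2^3) · (103 − 1) = 8 · 102 = 816.

Final answer: Z/1648Z has φ(1648) = 816 units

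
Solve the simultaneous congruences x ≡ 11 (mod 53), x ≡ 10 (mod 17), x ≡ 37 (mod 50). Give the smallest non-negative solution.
The moduli 53, 17, 50 are pairwise coprime, so by the CRT there is a unique solution mod 53·17·50 = 45050.
Solve by successive substitution. Start with x ≡ 11 (mod 53).
  Combine with x ≡ 10 (mod 17): write x = 11 + 53·t and require 11 + 53·t ≡ 10 (mod 17), i.e. 53·t ≡ 10 − 11 ≡ 16 (mod 17). Since 53^(−1) ≡ 9 (mod 17) (53 ≡ 2 (mod 17)), t ≡ 9·16 ≡ 8 (mod 17). So x ≡ 11 + 53·8 = 435 (mod 901).
  Combine with x ≡ 37 (mod 50): write x = 435 + 901·t and require 435 + 901·t ≡ 37 (mod 50), i.e. 901·t ≡ 37 − 435 ≡ 2 (mod 50). Since 901^(−1) ≡ 1 (mod 50) (901 ≡ 1 (mod 50)), t ≡ 1·2 ≡ 2 (mod 50). So x ≡ 435 + 901·2 = 2237 (mod 45050).
Unique solution in [0, 45050): x = 2237.

Final answer: x ≡ 2237 (mod 45050); the representative in [0, 45050) is 2237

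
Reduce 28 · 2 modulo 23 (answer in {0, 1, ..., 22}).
10

Reduce the factors first: 28 ≡ 5 (mod 23), so 28 · 2 ≡ 5 · 2 (mod 23). 5 · 2 = 10. Dividing by 23: 10 = 0·23 + 10. So (28 · 2) mod 23 = 10.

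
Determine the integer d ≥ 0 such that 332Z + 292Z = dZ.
In the PID Z, (a, b) is generated by gcd(a, b). Compute gcd(332, 292) with the extended Euclidean algorithm, tracking rows (r, s, t) with s·332 + t·292 = r:
  row A: (332, 1, 0)   [1·332 + 0·292 = 332]
  row B: (292, 0, 1)   [0·332 + 1·292 = 292]
  332 = 1·292 + 40   → row C = row A − 1·row B = (40, 1, −1)   [check: 1·332 − 1·292 = 40]
  292 = 7·40 + 12   → row D = row B − 7·row C = (12, −7, 8)   [check: −7·332 + 8·292 = 12]
  40 = 3·12 + 4   → row E = row C − 3·row D = (4, 22, −25)   [check: 22·332 − 25·292 = 4]
  12 = 3·4 + 0   → remainder 0, stop. gcd = 4 (last nonzero row E).
So gcd(332, 292) = 4, with Bézout identity 22·332 − 25·292 = 4. Containment (⊇): the Bézout identity exhibits 4 as an element of (332, 292), giving (4) ⊆ (332, 292). Containment (⊆): since 4 | 332 and 4 | 292 (332 = 4·83, 292 = 4·73), every Z-linear combination of 332 and 292 is divisible by 4, so (332, 292) ⊆ (4). Therefore (332, 292) = (4), d = 4.

Final answer: (332, 292) = (4); d = 4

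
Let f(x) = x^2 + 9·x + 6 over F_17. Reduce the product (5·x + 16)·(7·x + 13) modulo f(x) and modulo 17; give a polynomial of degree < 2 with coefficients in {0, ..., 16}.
Multiply as integer polynomials: a · b = 35·x^2 + 177·x + 208. Reducing coefficients mod 17: a · b ≡ x^2 + 7·x + 4. Now divide by f(x) = x^2 + 9·x + 6 in F_17[x], eliminating the leading term at each step:
  leading term x^2: subtract (1)·f(x) = x^2 + 9·x + 6, leaving 15·x + 15 (coefficients mod 17)
The degree is now < 2, so this is the remainder. Hence a · b ≡ 15·x + 15 in F_17[x]/(f).

Final answer: a · b ≡ 15·x + 15 (mod f(x))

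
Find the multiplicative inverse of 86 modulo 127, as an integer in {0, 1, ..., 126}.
Apply the extended Euclidean algorithm to (127, 86), tracking rows (r, s, t) with s·127 + t·86 = r. Each division r_prev = q·r_cur + r_new produces the new row as (previous row) − q·(current row):
  row A: (127, 1, 0)   [1·127 + 0·86 = 127]
  row B: (86, 0, 1)   [0·127 + 1·86 = 86]
  127 = 1·86 + 41   → row C = row A − 1·row B = (41, 1, −1)   [check: 1·127 − 1·86 = 41]
  86 = 2·41 + 4   → row D = row B − 2·row C = (4, −2, 3)   [check: −2·127 + 3·86 = 4]
  41 = 10·4 + 1   → row E = row C − 10·row D = (1, 21, −31)   [check: 21·127 − 31·86 = 1]
  4 = 4·1 + 0   → remainder 0, stop. gcd = 1 (last nonzero row E).
The gcd is 1, so 86 is invertible mod 127. The last nonzero row gives 21·127 − 31·86 = 1, so t = −31. So 86^(−1) ≡ −31 ≡ 96 (mod 127). Verify: 86 · 96 = 8256 ≡ 1 (mod 127). ✓

Final answer: 86^(−1) ≡ 96 (mod 127)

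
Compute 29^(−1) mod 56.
Apply the extended Euclidean algorithm to (56, 29), tracking rows (r, s, t) with s·56 + t·29 = r. Each division r_prev = q·r_cur + r_new produces the new row as (previous row) − q·(current row):
  row A: (56, 1, 0)   [1·56 + 0·29 = 56]
  row B: (29, 0, 1)   [0·56 + 1·29 = 29]
  56 = 1·29 + 27   → row C = row A − 1·row B = (27, 1, −1)   [check: 1·56 − 1·29 = 27]
  29 = 1·27 + 2   → row D = row B − 1·row C = (2, −1, 2)   [check: −1·56 + 2·29 = 2]
  27 = 13·2 + 1   → row E = row C − 13·row D = (1, 14, −27)   [check: 14·56 − 27·29 = 1]
  2 = 2·1 + 0   → remainder 0, stop. gcd = 1 (last nonzero row E).
The gcd is 1, so 29 is invertible mod 56. The last nonzero row gives 14·56 − 27·29 = 1, so t = −27. So 29^(−1) ≡ −27 ≡ 29 (mod 56). Verify: 29 · 29 = 841 ≡ 1 (mod 56). ✓

Final answer: 29^(−1) ≡ 29 (mod 56)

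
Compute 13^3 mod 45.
Use repeated squaring. Binary(3) = 11. Walk through the bits of the exponent 3 left-to-right: at each bit after the leading one, square the running value, then multiply by 13 if the bit is 1 (always reducing mod 45):
  bit 1 = 1 (leading): start with 13.
  bit 2 = 1: square 13^2 = 169 ≡ 34; bit is 1, so multiply 34·13 = 442 ≡ 37 (mod 45).
Final value: 13^3 ≡ 37 (mod 45).

Final answer: 37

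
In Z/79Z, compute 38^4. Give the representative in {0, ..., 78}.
10

Use repeated squaring. Binary(4) = 100. Walk through the bits of the exponent 4 left-to-right: at each bit after the leading one, square the running value, then multiply by 38 if the bit is 1 (always reducing mod 79):
  bit 1 = 1 (leading): start with 38.
  bit 2 = 0: square 38^2 = 1444 ≡ 22 (mod 79).
  bit 3 = 0: square 22^2 = 484 ≡ 10 (mod 79).
Final value: 38^4 ≡ 10 (mod 79).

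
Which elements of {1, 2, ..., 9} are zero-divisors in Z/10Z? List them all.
nonzero zero-divisors of Z/10Z = {2, 4, 5, 6, 8}

An element a ∈ Z/10Z (with a ≠ 0) is a zero-divisor iff gcd(a, 10) > 1 (because a is a unit precisely when gcd(a, n) = 1, and in Z/nZ every nonzero, non-unit element is a zero-divisor). Scan a = 1, ..., 9 and keep those with gcd(a, 10) > 1:
  gcd(2, 10) = 2, gcd(4, 10) = 2, gcd(5, 10) = 5, gcd(6, 10) = 2, gcd(8, 10) = 2.
All other a ∈ {1, ..., 9} have gcd(a, 10) = 1 and are units. So the nonzero zero-divisors are exactly the 5 values of a appearing in this scan.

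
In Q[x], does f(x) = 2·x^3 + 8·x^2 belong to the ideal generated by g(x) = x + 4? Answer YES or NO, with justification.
In Q[x] the ideal (g) consists of all multiples of g, so f ∈ (g) iff g | f, i.e. iff the remainder of f on division by g is 0. Divide f by g (g is monic, so eliminate the leading term of the running remainder at each step):
  leading term 2·x^3: subtract (2·x^2)·g(x) = 2·x^3 + 8·x^2, leaving 0
The remainder is 0, so f(x) = g(x) · h(x) with h(x) = 2·x^2. Hence g | f, i.e. f ∈ (g).

Final answer: YES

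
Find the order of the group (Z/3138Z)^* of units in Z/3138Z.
|(Z/3138Z)^*| = 1044

(Z/3138Z)^* consists of the classes a with gcd(a, 3138) = 1, so its order is φ(3138). φ is multiplicative, with φ(p^e) = p^e − p^(e−1). Factorise 3138 = 2 · 3 · 523. Then
  φ(3138) = (2 − 1) · (3 − 1) · (523 − 1) = 1 · 2 · 522 = 1044.
Thus |(Z/3138Z)^*| = 1044.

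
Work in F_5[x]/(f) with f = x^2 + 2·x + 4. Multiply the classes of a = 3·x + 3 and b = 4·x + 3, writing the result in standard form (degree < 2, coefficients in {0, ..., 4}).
Multiply as integer polynomials: a · b = 12·x^2 + 21·x + 9. Reducing coefficients mod 5: a · b ≡ 2·x^2 + x + 4. Now divide by f(x) = x^2 + 2·x + 4 in F_5[x], eliminating the leading term at each step:
  leading term 2·x^2: subtract (2)·f(x) = 2·x^2 + 4·x + 3, leaving 2·x + 1 (coefficients mod 5)
The degree is now < 2, so this is the remainder. Hence a · b ≡ 2·x + 1 in F_5[x]/(f).

Final answer: a · b ≡ 2·x + 1 (mod f(x))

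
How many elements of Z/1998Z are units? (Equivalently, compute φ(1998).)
Z/1998Z has φ(1998) = 648 units

An element a ∈ Z/1998Z is a unit iff gcd(a, 1998) = 1, so the number of units is φ(1998). φ is multiplicative, with φ(p^e) = p^e − p^(e−1). Factorise 1998 = 2 · 3^3 · 37. Then
  φ(1998) = (2 − 1) · (3^3 − 3^2) · (37 − 1) = 1 · 18 · 36 = 648.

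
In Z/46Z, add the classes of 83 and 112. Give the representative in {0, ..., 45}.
Reduce the summands first: 83 ≡ 37, 112 ≡ 20 (mod 46), so 83 + 112 ≡ 37 + 20 (mod 46). 37 + 20 = 57; 57 = 1·46 + 11, so (83 + 112) mod 46 = 11.

Final answer: 11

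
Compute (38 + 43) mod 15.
Reduce the summands first: 38 ≡ 8, 43 ≡ 13 (mod 15), so 38 + 43 ≡ 8 + 13 (mod 15). 8 + 13 = 21; 21 = 1·15 + 6, so (38 + 43) mod 15 = 6.

Final answer: 6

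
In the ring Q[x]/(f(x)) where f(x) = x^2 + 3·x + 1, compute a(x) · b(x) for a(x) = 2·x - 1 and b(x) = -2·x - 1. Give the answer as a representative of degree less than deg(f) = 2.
a · b ≡ 12·x + 5 (mod f(x))

First multiply in Q[x] without reducing: a · b = 1 - 4·x^2. Now divide by f(x) = x^2 + 3·x + 1, eliminating the leading term at each step:
  leading term -4·x^2: subtract (-4)·f(x) = -4·x^2 - 12·x - 4, leaving 12·x + 5
The degree is now < 2, so this is the remainder. Hence a · b ≡ 12·x + 5 in Q[x]/(f).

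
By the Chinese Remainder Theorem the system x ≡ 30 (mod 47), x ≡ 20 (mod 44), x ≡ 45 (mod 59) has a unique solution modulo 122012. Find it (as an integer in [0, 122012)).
The moduli 47, 44, 59 are pairwise coprime, so by the CRT there is a unique solution mod 47·44·59 = 122012.
Solve by successive substitution. Start with x ≡ 30 (mod 47).
  Combine with x ≡ 20 (mod 44): write x = 30 + 47·t and require 30 + 47·t ≡ 20 (mod 44), i.e. 47·t ≡ 20 − 30 ≡ 34 (mod 44). Since 47^(−1) ≡ 15 (mod 44) (47 ≡ 3 (mod 44)), t ≡ 15·34 ≡ 26 (mod 44). So x ≡ 30 + 47·26 = 1252 (mod 2068).
  Combine with x ≡ 45 (mod 59): write x = 1252 + 2068·t and require 1252 + 2068·t ≡ 45 (mod 59), i.e. 2068·t ≡ 45 − 1252 ≡ 32 (mod 59). Since 2068^(−1) ≡ 20 (mod 59) (2068 ≡ 3 (mod 59)), t ≡ 20·32 ≡ 50 (mod 59). So x ≡ 1252 + 2068·50 = 104652 (mod 122012).
Unique solution in [0, 122012): x = 104652.

Final answer: x ≡ 104652 (mod 122012); the representative in [0, 122012) is 104652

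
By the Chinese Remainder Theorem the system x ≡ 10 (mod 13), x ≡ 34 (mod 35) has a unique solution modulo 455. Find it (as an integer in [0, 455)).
The moduli 13, 35 are pairwise coprime, so by the CRT there is a unique solution mod 13·35 = 455.
Solve by successive substitution. Start with x ≡ 10 (mod 13).
  Combine with x ≡ 34 (mod 35): write x = 10 + 13·t and require 10 + 13·t ≡ 34 (mod 35), i.e. 13·t ≡ 34 − 10 ≡ 24 (mod 35). Since 13^(−1) ≡ 27 (mod 35), t ≡ 27·24 ≡ 18 (mod 35). So x ≡ 10 + 13·18 = 244 (mod 455).
Unique solution in [0, 455): x = 244.

Final answer: x ≡ 244 (mod 455); the representative in [0, 455) is 244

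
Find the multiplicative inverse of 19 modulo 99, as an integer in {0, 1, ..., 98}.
19^(−1) ≡ 73 (mod 99)

Apply the extended Euclidean algorithm to (99, 19), tracking rows (r, s, t) with s·99 + t·19 = r. Each division r_prev = q·r_cur + r_new produces the new row as (previous row) − q·(current row):
  row A: (99, 1, 0)   [1·99 + 0·19 = 99]
  row B: (19, 0, 1)   [0·99 + 1·19 = 19]
  99 = 5·19 + 4   → row C = row A − 5·row B = (4, 1, −5)   [check: 1·99 − 5·19 = 4]
  19 = 4·4 + 3   → row D = row B − 4·row C = (3, −4, 21)   [check: −4·99 + 21·19 = 3]
  4 = 1·3 + 1   → row E = row C − 1·row D = (1, 5, −26)   [check: 5·99 − 26·19 = 1]
  3 = 3·1 + 0   → remainder 0, stop. gcd = 1 (last nonzero row E).
The gcd is 1, so 19 is invertible mod 99. The last nonzero row gives 5·99 − 26·19 = 1, so t = −26. So 19^(−1) ≡ −26 ≡ 73 (mod 99). Verify: 19 · 73 = 1387 ≡ 1 (mod 99). ✓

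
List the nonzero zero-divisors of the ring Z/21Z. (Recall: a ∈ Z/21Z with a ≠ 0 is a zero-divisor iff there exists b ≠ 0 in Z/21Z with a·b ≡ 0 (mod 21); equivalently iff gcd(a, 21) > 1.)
nonzero zero-divisors of Z/21Z = {3, 6, 7, 9, 12, 14, 15, 18}

An element a ∈ Z/21Z (with a ≠ 0) is a zero-divisor iff gcd(a, 21) > 1 (because a is a unit precisely when gcd(a, n) = 1, and in Z/nZ every nonzero, non-unit element is a zero-divisor). Scan a = 1, ..., 20 and keep those with gcd(a, 21) > 1:
  gcd(3, 21) = 3, gcd(6, 21) = 3, gcd(7, 21) = 7, gcd(9, 21) = 3, gcd(12, 21) = 3, gcd(14, 21) = 7, gcd(15, 21) = 3, gcd(18, 21) = 3.
All other a ∈ {1, ..., 20} have gcd(a, 21) = 1 and are units. So the nonzero zero-divisors are exactly the 8 values of a appearing in this scan.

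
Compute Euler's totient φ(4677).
φ(4677) = 3116

φ is multiplicative, with φ(p^e) = p^e − p^(e−1). Factorise 4677 = 3 · 1559. Then
  φ(4677) = (3 − 1) · (1559 − 1) = 2 · 1558 = 3116.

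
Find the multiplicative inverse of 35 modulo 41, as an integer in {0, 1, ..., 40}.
35^(−1) ≡ 34 (mod 41)

Apply the extended Euclidean algorithm to (41, 35), tracking rows (r, s, t) with s·41 + t·35 = r. Each division r_prev = q·r_cur + r_new produces the new row as (previous row) − q·(current row):
  row A: (41, 1, 0)   [1·41 + 0·35 = 41]
  row B: (35, 0, 1)   [0·41 + 1·35 = 35]
  41 = 1·35 + 6   → row C = row A − 1·row B = (6, 1, −1)   [check: 1·41 − 1·35 = 6]
  35 = 5·6 + 5   → row D = row B − 5·row C = (5, −5, 6)   [check: −5·41 + 6·35 = 5]
  6 = 1·5 + 1   → row E = row C − 1·row D = (1, 6, −7)   [check: 6·41 − 7·35 = 1]
  5 = 5·1 + 0   → remainder 0, stop. gcd = 1 (last nonzero row E).
The gcd is 1, so 35 is invertible mod 41. The last nonzero row gives 6·41 − 7·35 = 1, so t = −7. So 35^(−1) ≡ −7 ≡ 34 (mod 41). Verify: 35 · 34 = 1190 ≡ 1 (mod 41). ✓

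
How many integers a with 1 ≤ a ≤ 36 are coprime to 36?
The number of a ∈ {1, ..., 36} with gcd(a, 36) = 1 is by definition Euler's totient φ(36). φ is multiplicative, with φ(p^e) = p^e − p^(e−1). Factorise 36 = 2^2 · 3^2. Then
  φ(36) = (2^2 − 2^1) · (3^2 − 3^1) = 2 · 6 = 12.
So there are 12 such integers.

Final answer: 12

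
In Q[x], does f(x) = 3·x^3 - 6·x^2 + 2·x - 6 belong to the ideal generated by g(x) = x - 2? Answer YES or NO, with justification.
In Q[x] the ideal (g) consists of all multiples of g, so f ∈ (g) iff g | f, i.e. iff the remainder of f on division by g is 0. Divide f by g (g is monic, so eliminate the leading term of the running remainder at each step):
  leading term 3·x^3: subtract (3·x^2)·g(x) = 3·x^3 - 6·x^2, leaving 2·x - 6
  leading term 2·x: subtract (2)·g(x) = 2·x - 4, leaving -2
The remainder r(x) = -2 ≠ 0 (and deg r < deg g), so g ∤ f, i.e. f ∉ (g).

Final answer: NO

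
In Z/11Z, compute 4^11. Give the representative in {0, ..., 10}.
4

Use repeated squaring. Binary(11) = 1011. Walk through the bits of the exponent 11 left-to-right: at each bit after the leading one, square the running value, then multiply by 4 if the bit is 1 (always reducing mod 11):
  bit 1 = 1 (leading): start with 4.
  bit 2 = 0: square 4^2 = 16 ≡ 5 (mod 11).
  bit 3 = 1: square 5^2 = 25 ≡ 3; bit is 1, so multiply 3·4 = 12 ≡ 1 (mod 11).
  bit 4 = 1: square 1^2 = 1; bit is 1, so multiply 1·4 = 4 (mod 11).
Final value: 4^11 ≡ 4 (mod 11).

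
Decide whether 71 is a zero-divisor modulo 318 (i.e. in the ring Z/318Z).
gcd(71, 318) = 1, so 71 is a unit in Z/318Z (it has a multiplicative inverse). A unit cannot be a zero-divisor: if 71·b ≡ 0 then multiplying both sides by 71^(−1) gives b ≡ 0. So 71 is not a zero-divisor.

Final answer: NO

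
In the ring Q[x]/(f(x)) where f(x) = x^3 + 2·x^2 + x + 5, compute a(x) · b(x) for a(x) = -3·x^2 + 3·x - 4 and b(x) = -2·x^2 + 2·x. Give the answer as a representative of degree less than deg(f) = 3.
a · b ≡ 56·x^2 - 14·x + 120 (mod f(x))

First multiply in Q[x] without reducing: a · b = 6·x^4 - 12·x^3 + 14·x^2 - 8·x. Now divide by f(x) = x^3 + 2·x^2 + x + 5, eliminating the leading term at each step:
  leading term 6·x^4: subtract (6·x)·f(x) = 6·x^4 + 12·x^3 + 6·x^2 + 30·x, leaving -24·x^3 + 8·x^2 - 38·x
  leading term -24·x^3: subtract (-24)·f(x) = -24·x^3 - 48·x^2 - 24·x - 120, leaving 56·x^2 - 14·x + 120
The degree is now < 3, so this is the remainder. Hence a · b ≡ 56·x^2 - 14·x + 120 in Q[x]/(f).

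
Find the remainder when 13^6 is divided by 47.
3

Use repeated squaring. Binary(6) = 110. Walk through the bits of the exponent 6 left-to-right: at each bit after the leading one, square the running value, then multiply by 13 if the bit is 1 (always reducing mod 47):
  bit 1 = 1 (leading): start with 13.
  bit 2 = 1: square 13^2 = 169 ≡ 28; bit is 1, so multiply 28·13 = 364 ≡ 35 (mod 47).
  bit 3 = 0: square 35^2 = 1225 ≡ 3 (mod 47).
Final value: 13^6 ≡ 3 (mod 47).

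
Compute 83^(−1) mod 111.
Apply the extended Euclidean algorithm to (111, 83), tracking rows (r, s, t) with s·111 + t·83 = r. Each division r_prev = q·r_cur + r_new produces the new row as (previous row) − q·(current row):
  row A: (111, 1, 0)   [1·111 + 0·83 = 111]
  row B: (83, 0, 1)   [0·111 + 1·83 = 83]
  111 = 1·83 + 28   → row C = row A − 1·row B = (28, 1, −1)   [check: 1·111 − 1·83 = 28]
  83 = 2·28 + 27   → row D = row B − 2·row C = (27, −2, 3)   [check: −2·111 + 3·83 = 27]
  28 = 1·27 + 1   → row E = row C − 1·row D = (1, 3, −4)   [check: 3·111 − 4·83 = 1]
  27 = 27·1 + 0   → remainder 0, stop. gcd = 1 (last nonzero row E).
The gcd is 1, so 83 is invertible mod 111. The last nonzero row gives 3·111 − 4·83 = 1, so t = −4. So 83^(−1) ≡ −4 ≡ 107 (mod 111). Verify: 83 · 107 = 8881 ≡ 1 (mod 111). ✓

Final answer: 83^(−1) ≡ 107 (mod 111)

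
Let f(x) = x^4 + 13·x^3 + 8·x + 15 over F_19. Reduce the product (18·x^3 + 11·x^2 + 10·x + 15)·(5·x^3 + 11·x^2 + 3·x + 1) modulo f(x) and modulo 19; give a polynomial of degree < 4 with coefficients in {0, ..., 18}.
a · b ≡ 2·x^3 + 17·x^2 + 14·x + 16 (mod f(x))

Multiply as integer polynomials: a · b = 90·x^6 + 253·x^5 + 225·x^4 + 236·x^3 + 206·x^2 + 55·x + 15. Reducing coefficients mod 19: a · b ≡ 14·x^6 + 6·x^5 + 16·x^4 + 8·x^3 + 16·x^2 + 17·x + 15. Now divide by f(x) = x^4 + 13·x^3 + 8·x + 15 in F_19[x], eliminating the leading term at each step:
  leading term 14·x^6: subtract (14·x^2)·f(x) = 14·x^6 + 11·x^5 + 17·x^3 + x^2, leaving 14·x^5 + 16·x^4 + 10·x^3 + 15·x^2 + 17·x + 15 (coefficients mod 19)
  leading term 14·x^5: subtract (14·x)·f(x) = 14·x^5 + 11·x^4 + 17·x^2 + x, leaving 5·x^4 + 10·x^3 + 17·x^2 + 16·x + 15 (coefficients mod 19)
  leading term 5·x^4: subtract (5)·f(x) = 5·x^4 + 8·x^3 + 2·x + 18, leaving 2·x^3 + 17·x^2 + 14·x + 16 (coefficients mod 19)
The degree is now < 4, so this is the remainder. Hence a · b ≡ 2·x^3 + 17·x^2 + 14·x + 16 in F_19[x]/(f).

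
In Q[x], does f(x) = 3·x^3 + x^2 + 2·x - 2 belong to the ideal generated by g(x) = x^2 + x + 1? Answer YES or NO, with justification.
NO

In Q[x] the ideal (g) consists of all multiples of g, so f ∈ (g) iff g | f, i.e. iff the remainder of f on division by g is 0. Divide f by g (g is monic, so eliminate the leading term of the running remainder at each step):
  leading term 3·x^3: subtract (3·x)·g(x) = 3·x^3 + 3·x^2 + 3·x, leaving -2·x^2 - x - 2
  leading term -2·x^2: subtract (-2)·g(x) = -2·x^2 - 2·x - 2, leaving x
The remainder r(x) = x ≠ 0 (and deg r < deg g), so g ∤ f, i.e. f ∉ (g).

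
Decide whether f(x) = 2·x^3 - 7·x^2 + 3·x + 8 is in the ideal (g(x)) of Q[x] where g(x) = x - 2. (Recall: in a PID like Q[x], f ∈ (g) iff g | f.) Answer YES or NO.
NO

In Q[x] the ideal (g) consists of all multiples of g, so f ∈ (g) iff g | f, i.e. iff the remainder of f on division by g is 0. Divide f by g (g is monic, so eliminate the leading term of the running remainder at each step):
  leading term 2·x^3: subtract (2·x^2)·g(x) = 2·x^3 - 4·x^2, leaving -3·x^2 + 3·x + 8
  leading term -3·x^2: subtract (-3·x)·g(x) = -3·x^2 + 6·x, leaving 8 - 3·x
  leading term -3·x: subtract (-3)·g(x) = 6 - 3·x, leaving 2
The remainder r(x) = 2 ≠ 0 (and deg r < deg g), so g ∤ f, i.e. f ∉ (g).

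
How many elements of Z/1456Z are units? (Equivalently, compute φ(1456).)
Z/1456Z has φ(1456) = 576 units

An element a ∈ Z/1456Z is a unit iff gcd(a, 1456) = 1, so the number of units is φ(1456). φ is multiplicative, with φ(p^e) = p^e − p^(e−1). Factorise 1456 = 2^4 · 7 · 13. Then
  φ(1456) = (2^4 − 2^3) · (7 − 1) · (13 − 1) = 8 · 6 · 12 = 576.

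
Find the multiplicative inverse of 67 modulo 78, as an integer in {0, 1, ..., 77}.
67^(−1) ≡ 7 (mod 78)

Apply the extended Euclidean algorithm to (78, 67), tracking rows (r, s, t) with s·78 + t·67 = r. Each division r_prev = q·r_cur + r_new produces the new row as (previous row) − q·(current row):
  row A: (78, 1, 0)   [1·78 + 0·67 = 78]
  row B: (67, 0, 1)   [0·78 + 1·67 = 67]
  78 = 1·67 + 11   → row C = row A − 1·row B = (11, 1, −1)   [check: 1·78 − 1·67 = 11]
  67 = 6·11 + 1   → row D = row B − 6·row C = (1, −6, 7)   [check: −6·78 + 7·67 = 1]
  11 = 11·1 + 0   → remainder 0, stop. gcd = 1 (last nonzero row D).
The gcd is 1, so 67 is invertible mod 78. The last nonzero row gives −6·78 + 7·67 = 1, so t = 7. So 67^(−1) ≡ 7 (mod 78). Verify: 67 · 7 = 469 ≡ 1 (mod 78). ✓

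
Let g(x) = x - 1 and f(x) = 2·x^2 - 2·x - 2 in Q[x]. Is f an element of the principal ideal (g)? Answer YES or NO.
In Q[x] the ideal (g) consists of all multiples of g, so f ∈ (g) iff g | f, i.e. iff the remainder of f on division by g is 0. Divide f by g (g is monic, so eliminate the leading term of the running remainder at each step):
  leading term 2·x^2: subtract (2·x)·g(x) = 2·x^2 - 2·x, leaving -2
The remainder r(x) = -2 ≠ 0 (and deg r < deg g), so g ∤ f, i.e. f ∉ (g).

Final answer: NO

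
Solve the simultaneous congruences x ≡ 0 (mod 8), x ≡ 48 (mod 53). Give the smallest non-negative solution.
x ≡ 48 (mod 424); the representative in [0, 424) is 48

The moduli 8, 53 are pairwise coprime, so by the CRT there is a unique solution mod 8·53 = 424.
Solve by successive substitution. Start with x ≡ 0 (mod 8).
  Combine with x ≡ 48 (mod 53): write x = 8·t and require 8·t ≡ 48 (mod 53). Since 8^(−1) ≡ 20 (mod 53), t ≡ 20·48 ≡ 6 (mod 53). So x ≡ 8·6 = 48 (mod 424).
Unique solution in [0, 424): x = 48.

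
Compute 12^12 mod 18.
Use repeated squaring. Binary(12) = 1100. Walk through the bits of the exponent 12 left-to-right: at each bit after the leading one, square the running value, then multiply by 12 if the bit is 1 (always reducing mod 18):
  bit 1 = 1 (leading): start with 12.
  bit 2 = 1: square 12^2 = 144 ≡ 0; bit is 1, so multiply 0·12 = 0 (mod 18).
  bit 3 = 0: square 0^2 = 0 (mod 18).
  bit 4 = 0: square 0^2 = 0 (mod 18).
Final value: 12^12 ≡ 0 (mod 18).

Final answer: 0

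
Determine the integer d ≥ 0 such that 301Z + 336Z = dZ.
In the PID Z, (a, b) is generated by gcd(a, b). Compute gcd(336, 301) with the extended Euclidean algorithm, tracking rows (r, s, t) with s·336 + t·301 = r:
  row A: (336, 1, 0)   [1·336 + 0·301 = 336]
  row B: (301, 0, 1)   [0·336 + 1·301 = 301]
  336 = 1·301 + 35   → row C = row A − 1·row B = (35, 1, −1)   [check: 1·336 − 1·301 = 35]
  301 = 8·35 + 21   → row D = row B − 8·row C = (21, −8, 9)   [check: −8·336 + 9·301 = 21]
  35 = 1·21 + 14   → row E = row C − 1·row D = (14, 9, −10)   [check: 9·336 − 10·301 = 14]
  21 = 1·14 + 7   → row F = row D − 1·row E = (7, −17, 19)   [check: −17·336 + 19·301 = 7]
  14 = 2·7 + 0   → remainder 0, stop. gcd = 7 (last nonzero row F).
So gcd(301, 336) = 7, with Bézout identity −17·336 + 19·301 = 7. Containment (⊇): the Bézout identity exhibits 7 as an element of (301, 336), giving (7) ⊆ (301, 336). Containment (⊆): since 7 | 301 and 7 | 336 (301 = 7·43, 336 = 7·48), every Z-linear combination of 301 and 336 is divisible by 7, so (301, 336) ⊆ (7). Therefore (301, 336) = (7), d = 7.

Final answer: (301, 336) = (7); d = 7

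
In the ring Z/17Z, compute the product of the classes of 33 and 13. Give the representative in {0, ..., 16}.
Reduce the factors first: 33 ≡ 16 (mod 17), so 33 · 13 ≡ 16 · 13 (mod 17). 16 · 13 = 208. Dividing by 17: 208 = 12·17 + 4. So (33 · 13) mod 17 = 4.

Final answer: 4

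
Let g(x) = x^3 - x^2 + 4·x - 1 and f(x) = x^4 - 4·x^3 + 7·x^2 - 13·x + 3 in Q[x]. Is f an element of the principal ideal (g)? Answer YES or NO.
YES

In Q[x] the ideal (g) consists of all multiples of g, so f ∈ (g) iff g | f, i.e. iff the remainder of f on division by g is 0. Divide f by g (g is monic, so eliminate the leading term of the running remainder at each step):
  leading term x^4: subtract (x)·g(x) = x^4 - x^3 + 4·x^2 - x, leaving -3·x^3 + 3·x^2 - 12·x + 3
  leading term -3·x^3: subtract (-3)·g(x) = -3·x^3 + 3·x^2 - 12·x + 3, leaving 0
The remainder is 0, so f(x) = g(x) · h(x) with h(x) = x - 3. Hence g | f, i.e. f ∈ (g).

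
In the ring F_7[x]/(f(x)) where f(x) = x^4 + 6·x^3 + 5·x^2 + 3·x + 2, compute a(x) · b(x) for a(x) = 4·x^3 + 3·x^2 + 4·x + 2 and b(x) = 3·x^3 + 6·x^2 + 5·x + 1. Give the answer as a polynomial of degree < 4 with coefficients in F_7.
a · b ≡ 5·x^3 + 2·x^2 + x + 2 (mod f(x))

Multiply as integer polynomials: a · b = 12·x^6 + 33·x^5 + 50·x^4 + 49·x^3 + 35·x^2 + 14·x + 2. Reducing coefficients mod 7: a · b ≡ 5·x^6 + 5·x^5 + x^4 + 2. Now divide by f(x) = x^4 + 6·x^3 + 5·x^2 + 3·x + 2 in F_7[x], eliminating the leading term at each step:
  leading term 5·x^6: subtract (5·x^2)·f(x) = 5·x^6 + 2·x^5 + 4·x^4 + x^3 + 3·x^2, leaving 3·x^5 + 4·x^4 + 6·x^3 + 4·x^2 + 2 (coefficients mod 7)
  leading term 3·x^5: subtract (3·x)·f(x) = 3·x^5 + 4·x^4 + x^3 + 2·x^2 + 6·x, leaving 5·x^3 + 2·x^2 + x + 2 (coefficients mod 7)
The degree is now < 4, so this is the remainder. Hence a · b ≡ 5·x^3 + 2·x^2 + x + 2 in F_7[x]/(f).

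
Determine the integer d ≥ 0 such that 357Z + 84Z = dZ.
(357, 84) = (21); d = 21

In the PID Z, (a, b) is generated by gcd(a, b). Compute gcd(357, 84) with the extended Euclidean algorithm, tracking rows (r, s, t) with s·357 + t·84 = r:
  row A: (357, 1, 0)   [1·357 + 0·84 = 357]
  row B: (84, 0, 1)   [0·357 + 1·84 = 84]
  357 = 4·84 + 21   → row C = row A − 4·row B = (21, 1, −4)   [check: 1·357 − 4·84 = 21]
  84 = 4·21 + 0   → remainder 0, stop. gcd = 21 (last nonzero row C).
So gcd(357, 84) = 21, with Bézout identity 1·357 − 4·84 = 21. Containment (⊇): the Bézout identity exhibits 21 as an element of (357, 84), giving (21) ⊆ (357, 84). Containment (⊆): since 21 | 357 and 21 | 84 (357 = 21·17, 84 = 21·4), every Z-linear combination of 357 and 84 is divisible by 21, so (357, 84) ⊆ (21). Therefore (357, 84) = (21), d = 21.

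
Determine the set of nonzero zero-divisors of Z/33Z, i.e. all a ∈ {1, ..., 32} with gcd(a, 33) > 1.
nonzero zero-divisors of Z/33Z = {3, 6, 9, 11, 12, 15, 18, 21, 22, 24, 27, 30}

An element a ∈ Z/33Z (with a ≠ 0) is a zero-divisor iff gcd(a, 33) > 1 (because a is a unit precisely when gcd(a, n) = 1, and in Z/nZ every nonzero, non-unit element is a zero-divisor). Scan a = 1, ..., 32 and keep those with gcd(a, 33) > 1:
  gcd(3, 33) = 3, gcd(6, 33) = 3, gcd(9, 33) = 3, gcd(11, 33) = 11, gcd(12, 33) = 3, gcd(15, 33) = 3, gcd(18, 33) = 3, gcd(21, 33) = 3, gcd(22, 33) = 11, gcd(24, 33) = 3, gcd(27, 33) = 3, gcd(30, 33) = 3.
All other a ∈ {1, ..., 32} have gcd(a, 33) = 1 and are units. So the nonzero zero-divisors are exactly the 12 values of a appearing in this scan.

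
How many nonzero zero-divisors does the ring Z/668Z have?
Z/668Z has 335 nonzero zero-divisors

In Z/668Z each nonzero element is either a unit (gcd with 668 is 1) or a zero-divisor (gcd > 1). The number of units is φ(668): factorise 668 = 2^2 · 167, so φ(668) = (2^2 − 2^1) · (167 − 1) = 2 · 166 = 332. The nonzero elements number 668 − 1 = 667. Hence the nonzero zero-divisors number 667 − 332 = 335.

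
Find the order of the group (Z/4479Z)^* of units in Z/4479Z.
|(Z/4479Z)^*| = 2984

(Z/4479Z)^* consists of the classes a with gcd(a, 4479) = 1, so its order is φ(4479). φ is multiplicative, with φ(p^e) = p^e − p^(e−1). Factorise 4479 = 3 · 1493. Then
  φ(4479) = (3 − 1) · (1493 − 1) = 2 · 1492 = 2984.
Thus |(Z/4479Z)^*| = 2984.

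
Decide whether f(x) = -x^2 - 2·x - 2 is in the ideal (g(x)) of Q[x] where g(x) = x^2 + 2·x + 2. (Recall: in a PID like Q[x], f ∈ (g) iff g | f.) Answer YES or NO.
YES

In Q[x] the ideal (g) consists of all multiples of g, so f ∈ (g) iff g | f, i.e. iff the remainder of f on division by g is 0. Divide f by g (g is monic, so eliminate the leading term of the running remainder at each step):
  leading term -x^2: subtract (-1)·g(x) = -x^2 - 2·x - 2, leaving 0
The remainder is 0, so f(x) = g(x) · h(x) with h(x) = -1. Hence g | f, i.e. f ∈ (g).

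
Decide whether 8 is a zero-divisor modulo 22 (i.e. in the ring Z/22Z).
gcd(8, 22) = 2 > 1, so 8 is not a unit in Z/22Z. In Z/nZ every nonzero non-unit is a zero-divisor: explicitly, take b = 22/gcd = 11 ≠ 0 (mod 22); then 8·11 = 88 = 4·22, i.e. 8·11 ≡ 0 (mod 22). So 8 is a zero-divisor.

Final answer: YES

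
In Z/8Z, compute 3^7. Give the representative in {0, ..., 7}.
Use repeated squaring. Binary(7) = 111. Walk through the bits of the exponent 7 left-to-right: at each bit after the leading one, square the running value, then multiply by 3 if the bit is 1 (always reducing mod 8):
  bit 1 = 1 (leading): start with 3.
  bit 2 = 1: square 3^2 = 9 ≡ 1; bit is 1, so multiply 1·3 = 3 (mod 8).
  bit 3 = 1: square 3^2 = 9 ≡ 1; bit is 1, so multiply 1·3 = 3 (mod 8).
Final value: 3^7 ≡ 3 (mod 8).

Final answer: 3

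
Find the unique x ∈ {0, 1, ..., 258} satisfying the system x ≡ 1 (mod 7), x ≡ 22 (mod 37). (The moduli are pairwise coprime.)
x ≡ 22 (mod 259); the representative in [0, 259) is 22

The moduli 7, 37 are pairwise coprime, so by the CRT there is a unique solution mod 7·37 = 259.
Solve by successive substitution. Start with x ≡ 1 (mod 7).
  Combine with x ≡ 22 (mod 37): write x = 1 + 7·t and require 1 + 7·t ≡ 22 (mod 37), i.e. 7·t ≡ 22 − 1 ≡ 21 (mod 37). Since 7^(−1) ≡ 16 (mod 37), t ≡ 16·21 ≡ 3 (mod 37). So x ≡ 1 + 7·3 = 22 (mod 259).
Unique solution in [0, 259): x = 22.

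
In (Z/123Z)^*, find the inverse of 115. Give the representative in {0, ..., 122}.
115^(−1) ≡ 46 (mod 123)

Apply the extended Euclidean algorithm to (123, 115), tracking rows (r, s, t) with s·123 + t·115 = r. Each division r_prev = q·r_cur + r_new produces the new row as (previous row) − q·(current row):
  row A: (123, 1, 0)   [1·123 + 0·115 = 123]
  row B: (115, 0, 1)   [0·123 + 1·115 = 115]
  123 = 1·115 + 8   → row C = row A − 1·row B = (8, 1, −1)   [check: 1·123 − 1·115 = 8]
  115 = 14·8 + 3   → row D = row B − 14·row C = (3, −14, 15)   [check: −14·123 + 15·115 = 3]
  8 = 2·3 + 2   → row E = row C − 2·row D = (2, 29, −31)   [check: 29·123 − 31·115 = 2]
  3 = 1·2 + 1   → row F = row D − 1·row E = (1, −43, 46)   [check: −43·123 + 46·115 = 1]
  2 = 2·1 + 0   → remainder 0, stop. gcd = 1 (last nonzero row F).
The gcd is 1, so 115 is invertible mod 123. The last nonzero row gives −43·123 + 46·115 = 1, so t = 46. So 115^(−1) ≡ 46 (mod 123). Verify: 115 · 46 = 5290 ≡ 1 (mod 123). ✓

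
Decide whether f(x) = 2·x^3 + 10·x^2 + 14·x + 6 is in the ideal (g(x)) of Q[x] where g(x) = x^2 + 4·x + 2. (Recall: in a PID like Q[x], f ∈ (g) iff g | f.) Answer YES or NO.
In Q[x] the ideal (g) consists of all multiples of g, so f ∈ (g) iff g | f, i.e. iff the remainder of f on division by g is 0. Divide f by g (g is monic, so eliminate the leading term of the running remainder at each step):
  leading term 2·x^3: subtract (2·x)·g(x) = 2·x^3 + 8·x^2 + 4·x, leaving 2·x^2 + 10·x + 6
  leading term 2·x^2: subtract (2)·g(x) = 2·x^2 + 8·x + 4, leaving 2·x + 2
The remainder r(x) = 2·x + 2 ≠ 0 (and deg r < deg g), so g ∤ f, i.e. f ∉ (g).

Final answer: NO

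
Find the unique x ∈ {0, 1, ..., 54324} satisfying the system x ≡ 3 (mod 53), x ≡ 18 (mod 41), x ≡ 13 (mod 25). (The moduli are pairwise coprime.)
x ≡ 40813 (mod 54325); the representative in [0, 54325) is 40813

The moduli 53, 41, 25 are pairwise coprime, so by the CRT there is a unique solution mod 53·41·25 = 54325.
Solve by successive substitution. Start with x ≡ 3 (mod 53).
  Combine with x ≡ 18 (mod 41): write x = 3 + 53·t and require 3 + 53·t ≡ 18 (mod 41), i.e. 53·t ≡ 18 − 3 ≡ 15 (mod 41). Since 53^(−1) ≡ 24 (mod 41) (53 ≡ 12 (mod 41)), t ≡ 24·15 ≡ 32 (mod 41). So x ≡ 3 + 53·32 = 1699 (mod 2173).
  Combine with x ≡ 13 (mod 25): write x = 1699 + 2173·t and require 1699 + 2173·t ≡ 13 (mod 25), i.e. 2173·t ≡ 13 − 1699 ≡ 14 (mod 25). Since 2173^(−1) ≡ 12 (mod 25) (2173 ≡ 23 (mod 25)), t ≡ 12·14 ≡ 18 (mod 25). So x ≡ 1699 + 2173·18 = 40813 (mod 54325).
Unique solution in [0, 54325): x = 40813.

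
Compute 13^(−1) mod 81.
Apply the extended Euclidean algorithm to (81, 13), tracking rows (r, s, t) with s·81 + t·13 = r. Each division r_prev = q·r_cur + r_new produces the new row as (previous row) − q·(current row):
  row A: (81, 1, 0)   [1·81 + 0·13 = 81]
  row B: (13, 0, 1)   [0·81 + 1·13 = 13]
  81 = 6·13 + 3   → row C = row A − 6·row B = (3, 1, −6)   [check: 1·81 − 6·13 = 3]
  13 = 4·3 + 1   → row D = row B − 4·row C = (1, −4, 25)   [check: −4·81 + 25·13 = 1]
  3 = 3·1 + 0   → remainder 0, stop. gcd = 1 (last nonzero row D).
The gcd is 1, so 13 is invertible mod 81. The last nonzero row gives −4·81 + 25·13 = 1, so t = 25. So 13^(−1) ≡ 25 (mod 81). Verify: 13 · 25 = 325 ≡ 1 (mod 81). ✓

Final answer: 13^(−1) ≡ 25 (mod 81)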